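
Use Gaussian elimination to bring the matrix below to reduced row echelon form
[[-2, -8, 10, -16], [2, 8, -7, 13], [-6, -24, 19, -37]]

R1 → -1/2·R1
  [  1    4  -5    8 ]
  [  2    8  -7   13 ]
  [ -6  -24  19  -37 ]
R2 → R2 − 2·R1
  [  1    4  -5    8 ]
  [  0    0   3   -3 ]
  [ -6  -24  19  -37 ]
R3 → R3 + 6·R1
  [ 1  4   -5   8 ]
  [ 0  0    3  -3 ]
  [ 0  0  -11  11 ]
R2 → 1/3·R2
  [ 1  4   -5   8 ]
  [ 0  0    1  -1 ]
  [ 0  0  -11  11 ]
R3 → R3 + 11·R2
  [ 1  4  -5   8 ]
  [ 0  0   1  -1 ]
  [ 0  0   0   0 ]
R1 → R1 + 5·R2
  [ 1  4  0   3 ]
  [ 0  0  1  -1 ]
  [ 0  0  0   0 ]

[[1, 4, 0, 3], [0, 0, 1, -1], [0, 0, 0, 0]]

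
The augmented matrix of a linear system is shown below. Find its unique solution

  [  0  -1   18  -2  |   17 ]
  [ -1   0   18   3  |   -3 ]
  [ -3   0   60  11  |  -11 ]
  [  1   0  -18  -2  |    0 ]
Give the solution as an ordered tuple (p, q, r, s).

(6, 1, 2/3, -3)

r1 <-> r2
r1 ← -1·r1
r3 ← r3 + 3·r1
r4 ← r4 − r1
r2 ← -1·r2
r3 ← 1/6·r3
r3 ← r3 − 1/3·r4
r2 ← r2 − 2·r4
r1 ← r1 + 3·r4
r2 ← r2 + 18·r3
r1 ← r1 + 18·r3
Reading off the last column: p = 6, q = 1, r = 2/3, s = -3.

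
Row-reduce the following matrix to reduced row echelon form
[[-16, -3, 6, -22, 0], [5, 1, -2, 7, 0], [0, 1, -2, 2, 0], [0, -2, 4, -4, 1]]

R1 -> -1/16·R1
R2 -> R2 − 5·R1
R2 -> 16·R2
R3 -> R3 − R2
R4 -> R4 + 2·R2
R3 <-> R4
R1 -> R1 − 3/16·R2

[[1, 0, 0, 1, 0], [0, 1, -2, 2, 0], [0, 0, 0, 0, 1], [0, 0, 0, 0, 0]]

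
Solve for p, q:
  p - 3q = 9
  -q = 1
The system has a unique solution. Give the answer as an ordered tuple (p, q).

Form the augmented matrix and row-reduce:
  [ 1  -3  |  9 ]
  [ 0  -1  |  1 ]
R2 ← -1·R2
  [ 1  -3  |   9 ]
  [ 0   1  |  -1 ]
R1 ← R1 + 3·R2
  [ 1  0  |   6 ]
  [ 0  1  |  -1 ]
Reading off the last column: p = 6, q = -1.

(6, -1)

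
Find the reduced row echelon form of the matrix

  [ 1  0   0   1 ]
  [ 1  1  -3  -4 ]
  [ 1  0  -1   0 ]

ρ2 := ρ2 − ρ1
  [ 1  0   0   1 ]
  [ 0  1  -3  -5 ]
  [ 1  0  -1   0 ]
ρ3 := ρ3 − ρ1
  [ 1  0   0   1 ]
  [ 0  1  -3  -5 ]
  [ 0  0  -1  -1 ]
ρ3 := -1·ρ3
  [ 1  0   0   1 ]
  [ 0  1  -3  -5 ]
  [ 0  0   1   1 ]
ρ2 := ρ2 + 3·ρ3
  [ 1  0  0   1 ]
  [ 0  1  0  -2 ]
  [ 0  0  1   1 ]

[[1, 0, 0, 1], [0, 1, 0, -2], [0, 0, 1, 1]]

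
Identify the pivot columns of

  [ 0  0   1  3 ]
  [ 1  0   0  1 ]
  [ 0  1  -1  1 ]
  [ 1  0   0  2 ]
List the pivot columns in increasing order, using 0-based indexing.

Swap ρ1 and ρ2.
  [ 1  0   0  1 ]
  [ 0  0   1  3 ]
  [ 0  1  -1  1 ]
  [ 1  0   0  2 ]
Subtract ρ1 from ρ4.
  [ 1  0   0  1 ]
  [ 0  0   1  3 ]
  [ 0  1  -1  1 ]
  [ 0  0   0  1 ]
Swap ρ2 and ρ3.
  [ 1  0   0  1 ]
  [ 0  1  -1  1 ]
  [ 0  0   1  3 ]
  [ 0  0   0  1 ]
Subtract 3 times ρ4 from ρ3.
  [ 1  0   0  1 ]
  [ 0  1  -1  1 ]
  [ 0  0   1  0 ]
  [ 0  0   0  1 ]
Subtract ρ4 from ρ2.
  [ 1  0   0  1 ]
  [ 0  1  -1  0 ]
  [ 0  0   1  0 ]
  [ 0  0   0  1 ]
Subtract ρ4 from ρ1.
  [ 1  0   0  0 ]
  [ 0  1  -1  0 ]
  [ 0  0   1  0 ]
  [ 0  0   0  1 ]
Add ρ3 to ρ2.
  [ 1  0  0  0 ]
  [ 0  1  0  0 ]
  [ 0  0  1  0 ]
  [ 0  0  0  1 ]
Pivot columns are the columns containing a leading 1.

0, 1, 2, 3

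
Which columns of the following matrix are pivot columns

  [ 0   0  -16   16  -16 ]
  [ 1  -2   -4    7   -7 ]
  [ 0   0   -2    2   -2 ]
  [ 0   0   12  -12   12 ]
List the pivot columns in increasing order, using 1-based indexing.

1, 3

r1 ↔ r2
  [ 1  -2   -4    7   -7 ]
  [ 0   0  -16   16  -16 ]
  [ 0   0   -2    2   -2 ]
  [ 0   0   12  -12   12 ]
r2 → -1/16·r2
  [ 1  -2  -4    7  -7 ]
  [ 0   0   1   -1   1 ]
  [ 0   0  -2    2  -2 ]
  [ 0   0  12  -12  12 ]
r3 → r3 + 2·r2
  [ 1  -2  -4    7  -7 ]
  [ 0   0   1   -1   1 ]
  [ 0   0   0    0   0 ]
  [ 0   0  12  -12  12 ]
r4 → r4 − 12·r2
  [ 1  -2  -4   7  -7 ]
  [ 0   0   1  -1   1 ]
  [ 0   0   0   0   0 ]
  [ 0   0   0   0   0 ]
r1 → r1 + 4·r2
  [ 1  -2  0   3  -3 ]
  [ 0   0  1  -1   1 ]
  [ 0   0  0   0   0 ]
  [ 0   0  0   0   0 ]
Pivot columns are the columns containing a leading 1.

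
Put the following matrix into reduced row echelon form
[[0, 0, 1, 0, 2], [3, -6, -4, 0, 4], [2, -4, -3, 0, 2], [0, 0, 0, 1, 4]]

R1 <-> R2
R1 → 1/3·R1
R3 → R3 − 2·R1
R3 → R3 + 1/3·R2
R3 <-> R4
R1 → R1 + 4/3·R2

[[1, -2, 0, 0, 4], [0, 0, 1, 0, 2], [0, 0, 0, 1, 4], [0, 0, 0, 0, 0]]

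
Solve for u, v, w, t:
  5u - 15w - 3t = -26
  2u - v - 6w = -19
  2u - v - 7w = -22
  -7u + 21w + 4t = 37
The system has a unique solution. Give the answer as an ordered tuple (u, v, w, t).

Form the augmented matrix and row-reduce:
  [  5   0  -15  -3  |  -26 ]
  [  2  -1   -6   0  |  -19 ]
  [  2  -1   -7   0  |  -22 ]
  [ -7   0   21   4  |   37 ]
R1 ← 1/5·R1
  [  1   0  -3  -3/5  |  -26/5 ]
  [  2  -1  -6     0  |    -19 ]
  [  2  -1  -7     0  |    -22 ]
  [ -7   0  21     4  |     37 ]
R2 ← R2 − 2·R1
  [  1   0  -3  -3/5  |  -26/5 ]
  [  0  -1   0   6/5  |  -43/5 ]
  [  2  -1  -7     0  |    -22 ]
  [ -7   0  21     4  |     37 ]
R3 ← R3 − 2·R1
  [  1   0  -3  -3/5  |  -26/5 ]
  [  0  -1   0   6/5  |  -43/5 ]
  [  0  -1  -1   6/5  |  -58/5 ]
  [ -7   0  21     4  |     37 ]
R4 ← R4 + 7·R1
  [ 1   0  -3  -3/5  |  -26/5 ]
  [ 0  -1   0   6/5  |  -43/5 ]
  [ 0  -1  -1   6/5  |  -58/5 ]
  [ 0   0   0  -1/5  |    3/5 ]
R2 ← -1·R2
  [ 1   0  -3  -3/5  |  -26/5 ]
  [ 0   1   0  -6/5  |   43/5 ]
  [ 0  -1  -1   6/5  |  -58/5 ]
  [ 0   0   0  -1/5  |    3/5 ]
R3 ← R3 + R2
  [ 1  0  -3  -3/5  |  -26/5 ]
  [ 0  1   0  -6/5  |   43/5 ]
  [ 0  0  -1     0  |     -3 ]
  [ 0  0   0  -1/5  |    3/5 ]
R3 ← -1·R3
  [ 1  0  -3  -3/5  |  -26/5 ]
  [ 0  1   0  -6/5  |   43/5 ]
  [ 0  0   1     0  |      3 ]
  [ 0  0   0  -1/5  |    3/5 ]
R4 ← -5·R4
  [ 1  0  -3  -3/5  |  -26/5 ]
  [ 0  1   0  -6/5  |   43/5 ]
  [ 0  0   1     0  |      3 ]
  [ 0  0   0     1  |     -3 ]
R2 ← R2 + 6/5·R4
  [ 1  0  -3  -3/5  |  -26/5 ]
  [ 0  1   0     0  |      5 ]
  [ 0  0   1     0  |      3 ]
  [ 0  0   0     1  |     -3 ]
R1 ← R1 + 3/5·R4
  [ 1  0  -3  0  |  -7 ]
  [ 0  1   0  0  |   5 ]
  [ 0  0   1  0  |   3 ]
  [ 0  0   0  1  |  -3 ]
R1 ← R1 + 3·R3
  [ 1  0  0  0  |   2 ]
  [ 0  1  0  0  |   5 ]
  [ 0  0  1  0  |   3 ]
  [ 0  0  0  1  |  -3 ]
Reading off the last column: u = 2, v = 5, w = 3, t = -3.

(2, 5, 3, -3)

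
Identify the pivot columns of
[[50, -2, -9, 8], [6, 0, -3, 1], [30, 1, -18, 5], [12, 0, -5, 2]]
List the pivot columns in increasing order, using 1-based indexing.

Multiply R1 by 1/50.
Subtract 6 times R1 from R2.
Subtract 30 times R1 from R3.
Subtract 12 times R1 from R4.
Multiply R2 by 25/6.
Subtract 11/5 times R2 from R3.
Subtract 12/25 times R2 from R4.
Multiply R3 by 1/5.
Subtract R3 from R4.
Multiply R4 by 30.
Add 1/30 times R4 to R3.
Subtract 1/6 times R4 from R2.
Subtract 4/25 times R4 from R1.
Add 8 times R3 to R2.
Add 9/50 times R3 to R1.
Add 1/25 times R2 to R1.
Pivot columns are the columns containing a leading 1.

1, 2, 3, 4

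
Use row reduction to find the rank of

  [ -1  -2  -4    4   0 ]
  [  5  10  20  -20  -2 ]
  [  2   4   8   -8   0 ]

ρ1 := -1·ρ1
  [ 1   2   4   -4   0 ]
  [ 5  10  20  -20  -2 ]
  [ 2   4   8   -8   0 ]
ρ2 := ρ2 − 5·ρ1
  [ 1  2  4  -4   0 ]
  [ 0  0  0   0  -2 ]
  [ 2  4  8  -8   0 ]
ρ3 := ρ3 − 2·ρ1
  [ 1  2  4  -4   0 ]
  [ 0  0  0   0  -2 ]
  [ 0  0  0   0   0 ]
ρ2 := -1/2·ρ2
  [ 1  2  4  -4  0 ]
  [ 0  0  0   0  1 ]
  [ 0  0  0   0  0 ]
The reduced form has 2 nonzero rows.

rank = 2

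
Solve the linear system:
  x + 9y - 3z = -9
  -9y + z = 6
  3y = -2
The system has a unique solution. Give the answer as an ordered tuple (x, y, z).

Form the augmented matrix and row-reduce:
  [ 1   9  -3  |  -9 ]
  [ 0  -9   1  |   6 ]
  [ 0   3   0  |  -2 ]
Multiply R2 by -1/9.
Subtract 3 times R2 from R3.
Multiply R3 by 3.
Add 1/9 times R3 to R2.
Add 3 times R3 to R1.
Subtract 9 times R2 from R1.
Reading off the last column: x = -3, y = -2/3, z = 0.

(-3, -2/3, 0)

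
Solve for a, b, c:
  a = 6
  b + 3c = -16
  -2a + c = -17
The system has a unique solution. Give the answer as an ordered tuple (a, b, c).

(6, -1, -5)

Form the augmented matrix and row-reduce:
  [  1  0  0  |    6 ]
  [  0  1  3  |  -16 ]
  [ -2  0  1  |  -17 ]
Add 2 times R1 to R3.
  [ 1  0  0  |    6 ]
  [ 0  1  3  |  -16 ]
  [ 0  0  1  |   -5 ]
Subtract 3 times R3 from R2.
  [ 1  0  0  |   6 ]
  [ 0  1  0  |  -1 ]
  [ 0  0  1  |  -5 ]
Reading off the last column: a = 6, b = -1, c = -5.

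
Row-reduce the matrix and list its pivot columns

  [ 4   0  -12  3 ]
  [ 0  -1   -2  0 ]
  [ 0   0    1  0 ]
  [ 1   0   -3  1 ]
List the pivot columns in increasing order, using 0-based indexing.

r1 → 1/4·r1
  [ 1   0  -3  3/4 ]
  [ 0  -1  -2    0 ]
  [ 0   0   1    0 ]
  [ 1   0  -3    1 ]
r4 → r4 − r1
  [ 1   0  -3  3/4 ]
  [ 0  -1  -2    0 ]
  [ 0   0   1    0 ]
  [ 0   0   0  1/4 ]
r2 → -1·r2
  [ 1  0  -3  3/4 ]
  [ 0  1   2    0 ]
  [ 0  0   1    0 ]
  [ 0  0   0  1/4 ]
r4 → 4·r4
  [ 1  0  -3  3/4 ]
  [ 0  1   2    0 ]
  [ 0  0   1    0 ]
  [ 0  0   0    1 ]
r1 → r1 − 3/4·r4
  [ 1  0  -3  0 ]
  [ 0  1   2  0 ]
  [ 0  0   1  0 ]
  [ 0  0   0  1 ]
r2 → r2 − 2·r3
  [ 1  0  -3  0 ]
  [ 0  1   0  0 ]
  [ 0  0   1  0 ]
  [ 0  0   0  1 ]
r1 → r1 + 3·r3
  [ 1  0  0  0 ]
  [ 0  1  0  0 ]
  [ 0  0  1  0 ]
  [ 0  0  0  1 ]
Pivot columns are the columns containing a leading 1.

0, 1, 2, 3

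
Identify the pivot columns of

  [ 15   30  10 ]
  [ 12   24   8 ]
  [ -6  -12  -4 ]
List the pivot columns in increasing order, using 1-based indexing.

R1 -> 1/15·R1
  [  1    2  2/3 ]
  [ 12   24    8 ]
  [ -6  -12   -4 ]
R2 -> R2 − 12·R1
  [  1    2  2/3 ]
  [  0    0    0 ]
  [ -6  -12   -4 ]
R3 -> R3 + 6·R1
  [ 1  2  2/3 ]
  [ 0  0    0 ]
  [ 0  0    0 ]
Pivot columns are the columns containing a leading 1.

1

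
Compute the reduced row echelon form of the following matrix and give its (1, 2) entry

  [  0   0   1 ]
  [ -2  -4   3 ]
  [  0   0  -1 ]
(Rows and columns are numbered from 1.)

R1 <-> R2
R1 := -1/2·R1
R3 := R3 + R2
R1 := R1 + 3/2·R2

2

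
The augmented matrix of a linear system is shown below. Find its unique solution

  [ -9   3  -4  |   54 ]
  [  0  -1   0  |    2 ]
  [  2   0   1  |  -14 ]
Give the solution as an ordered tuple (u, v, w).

R1 -> -1/9·R1
  [ 1  -1/3  4/9  |   -6 ]
  [ 0    -1    0  |    2 ]
  [ 2     0    1  |  -14 ]
R3 -> R3 − 2·R1
  [ 1  -1/3  4/9  |  -6 ]
  [ 0    -1    0  |   2 ]
  [ 0   2/3  1/9  |  -2 ]
R2 -> -1·R2
  [ 1  -1/3  4/9  |  -6 ]
  [ 0     1    0  |  -2 ]
  [ 0   2/3  1/9  |  -2 ]
R3 -> R3 − 2/3·R2
  [ 1  -1/3  4/9  |    -6 ]
  [ 0     1    0  |    -2 ]
  [ 0     0  1/9  |  -2/3 ]
R3 -> 9·R3
  [ 1  -1/3  4/9  |  -6 ]
  [ 0     1    0  |  -2 ]
  [ 0     0    1  |  -6 ]
R1 -> R1 − 4/9·R3
  [ 1  -1/3  0  |  -10/3 ]
  [ 0     1  0  |     -2 ]
  [ 0     0  1  |     -6 ]
R1 -> R1 + 1/3·R2
  [ 1  0  0  |  -4 ]
  [ 0  1  0  |  -2 ]
  [ 0  0  1  |  -6 ]
Reading off the last column: u = -4, v = -2, w = -6.

(-4, -2, -6)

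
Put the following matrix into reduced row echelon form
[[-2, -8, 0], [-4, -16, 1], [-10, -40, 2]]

R1 := -1/2·R1
  [   1    4  0 ]
  [  -4  -16  1 ]
  [ -10  -40  2 ]
R2 := R2 + 4·R1
  [   1    4  0 ]
  [   0    0  1 ]
  [ -10  -40  2 ]
R3 := R3 + 10·R1
  [ 1  4  0 ]
  [ 0  0  1 ]
  [ 0  0  2 ]
R3 := R3 − 2·R2
  [ 1  4  0 ]
  [ 0  0  1 ]
  [ 0  0  0 ]

[[1, 4, 0], [0, 0, 1], [0, 0, 0]]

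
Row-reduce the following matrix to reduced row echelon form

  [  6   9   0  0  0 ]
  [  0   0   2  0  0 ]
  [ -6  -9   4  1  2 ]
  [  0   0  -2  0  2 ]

[[1, 3/2, 0, 0, 0], [0, 0, 1, 0, 0], [0, 0, 0, 1, 0], [0, 0, 0, 0, 1]]

Multiply ρ1 by 1/6.
  [  1  3/2   0  0  0 ]
  [  0    0   2  0  0 ]
  [ -6   -9   4  1  2 ]
  [  0    0  -2  0  2 ]
Add 6 times ρ1 to ρ3.
  [ 1  3/2   0  0  0 ]
  [ 0    0   2  0  0 ]
  [ 0    0   4  1  2 ]
  [ 0    0  -2  0  2 ]
Multiply ρ2 by 1/2.
  [ 1  3/2   0  0  0 ]
  [ 0    0   1  0  0 ]
  [ 0    0   4  1  2 ]
  [ 0    0  -2  0  2 ]
Subtract 4 times ρ2 from ρ3.
  [ 1  3/2   0  0  0 ]
  [ 0    0   1  0  0 ]
  [ 0    0   0  1  2 ]
  [ 0    0  -2  0  2 ]
Add 2 times ρ2 to ρ4.
  [ 1  3/2  0  0  0 ]
  [ 0    0  1  0  0 ]
  [ 0    0  0  1  2 ]
  [ 0    0  0  0  2 ]
Multiply ρ4 by 1/2.
  [ 1  3/2  0  0  0 ]
  [ 0    0  1  0  0 ]
  [ 0    0  0  1  2 ]
  [ 0    0  0  0  1 ]
Subtract 2 times ρ4 from ρ3.
  [ 1  3/2  0  0  0 ]
  [ 0    0  1  0  0 ]
  [ 0    0  0  1  0 ]
  [ 0    0  0  0  1 ]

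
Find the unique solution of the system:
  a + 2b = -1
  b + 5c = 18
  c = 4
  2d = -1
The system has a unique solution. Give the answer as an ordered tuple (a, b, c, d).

Form the augmented matrix and row-reduce:
  [ 1  2  0  0  |  -1 ]
  [ 0  1  5  0  |  18 ]
  [ 0  0  1  0  |   4 ]
  [ 0  0  0  2  |  -1 ]
R4 → 1/2·R4
  [ 1  2  0  0  |    -1 ]
  [ 0  1  5  0  |    18 ]
  [ 0  0  1  0  |     4 ]
  [ 0  0  0  1  |  -1/2 ]
R2 → R2 − 5·R3
  [ 1  2  0  0  |    -1 ]
  [ 0  1  0  0  |    -2 ]
  [ 0  0  1  0  |     4 ]
  [ 0  0  0  1  |  -1/2 ]
R1 → R1 − 2·R2
  [ 1  0  0  0  |     3 ]
  [ 0  1  0  0  |    -2 ]
  [ 0  0  1  0  |     4 ]
  [ 0  0  0  1  |  -1/2 ]
Reading off the last column: a = 3, b = -2, c = 4, d = -1/2.

(3, -2, 4, -1/2)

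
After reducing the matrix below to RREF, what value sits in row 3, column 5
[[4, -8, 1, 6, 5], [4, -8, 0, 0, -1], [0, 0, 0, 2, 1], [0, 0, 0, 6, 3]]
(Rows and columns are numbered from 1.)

1/2

ρ1 := 1/4·ρ1
ρ2 := ρ2 − 4·ρ1
ρ2 := -1·ρ2
ρ3 := 1/2·ρ3
ρ4 := ρ4 − 6·ρ3
ρ2 := ρ2 − 6·ρ3
ρ1 := ρ1 − 3/2·ρ3
ρ1 := ρ1 − 1/4·ρ2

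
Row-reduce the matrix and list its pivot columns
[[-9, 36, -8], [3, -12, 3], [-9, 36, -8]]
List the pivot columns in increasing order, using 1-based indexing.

Multiply r1 by -1/9.
  [  1   -4  8/9 ]
  [  3  -12    3 ]
  [ -9   36   -8 ]
Subtract 3 times r1 from r2.
  [  1  -4  8/9 ]
  [  0   0  1/3 ]
  [ -9  36   -8 ]
Add 9 times r1 to r3.
  [ 1  -4  8/9 ]
  [ 0   0  1/3 ]
  [ 0   0    0 ]
Multiply r2 by 3.
  [ 1  -4  8/9 ]
  [ 0   0    1 ]
  [ 0   0    0 ]
Subtract 8/9 times r2 from r1.
  [ 1  -4  0 ]
  [ 0   0  1 ]
  [ 0   0  0 ]
Pivot columns are the columns containing a leading 1.

1, 3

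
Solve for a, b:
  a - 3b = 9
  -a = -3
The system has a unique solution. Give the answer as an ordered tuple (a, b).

Form the augmented matrix and row-reduce:
  [  1  -3  |   9 ]
  [ -1   0  |  -3 ]
r2 := r2 + r1
r2 := -1/3·r2
r1 := r1 + 3·r2
Reading off the last column: a = 3, b = -2.

(3, -2)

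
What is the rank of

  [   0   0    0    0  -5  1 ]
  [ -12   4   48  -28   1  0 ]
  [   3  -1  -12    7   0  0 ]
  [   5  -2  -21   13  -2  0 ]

R1 <-> R2
  [ -12   4   48  -28   1  0 ]
  [   0   0    0    0  -5  1 ]
  [   3  -1  -12    7   0  0 ]
  [   5  -2  -21   13  -2  0 ]
R1 := -1/12·R1
  [ 1  -1/3   -4  7/3  -1/12  0 ]
  [ 0     0    0    0     -5  1 ]
  [ 3    -1  -12    7      0  0 ]
  [ 5    -2  -21   13     -2  0 ]
R3 := R3 − 3·R1
  [ 1  -1/3   -4  7/3  -1/12  0 ]
  [ 0     0    0    0     -5  1 ]
  [ 0     0    0    0    1/4  0 ]
  [ 5    -2  -21   13     -2  0 ]
R4 := R4 − 5·R1
  [ 1  -1/3  -4  7/3   -1/12  0 ]
  [ 0     0   0    0      -5  1 ]
  [ 0     0   0    0     1/4  0 ]
  [ 0  -1/3  -1  4/3  -19/12  0 ]
R2 <-> R4
  [ 1  -1/3  -4  7/3   -1/12  0 ]
  [ 0  -1/3  -1  4/3  -19/12  0 ]
  [ 0     0   0    0     1/4  0 ]
  [ 0     0   0    0      -5  1 ]
R2 := -3·R2
  [ 1  -1/3  -4  7/3  -1/12  0 ]
  [ 0     1   3   -4   19/4  0 ]
  [ 0     0   0    0    1/4  0 ]
  [ 0     0   0    0     -5  1 ]
R3 := 4·R3
  [ 1  -1/3  -4  7/3  -1/12  0 ]
  [ 0     1   3   -4   19/4  0 ]
  [ 0     0   0    0      1  0 ]
  [ 0     0   0    0     -5  1 ]
R4 := R4 + 5·R3
  [ 1  -1/3  -4  7/3  -1/12  0 ]
  [ 0     1   3   -4   19/4  0 ]
  [ 0     0   0    0      1  0 ]
  [ 0     0   0    0      0  1 ]
R2 := R2 − 19/4·R3
  [ 1  -1/3  -4  7/3  -1/12  0 ]
  [ 0     1   3   -4      0  0 ]
  [ 0     0   0    0      1  0 ]
  [ 0     0   0    0      0  1 ]
R1 := R1 + 1/12·R3
  [ 1  -1/3  -4  7/3  0  0 ]
  [ 0     1   3   -4  0  0 ]
  [ 0     0   0    0  1  0 ]
  [ 0     0   0    0  0  1 ]
R1 := R1 + 1/3·R2
  [ 1  0  -3   1  0  0 ]
  [ 0  1   3  -4  0  0 ]
  [ 0  0   0   0  1  0 ]
  [ 0  0   0   0  0  1 ]
The reduced form has 4 nonzero rows.

rank = 4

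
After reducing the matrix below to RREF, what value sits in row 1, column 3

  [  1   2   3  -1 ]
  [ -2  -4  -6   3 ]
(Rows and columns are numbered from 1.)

3

R2 → R2 + 2·R1
  [ 1  2  3  -1 ]
  [ 0  0  0   1 ]
R1 → R1 + R2
  [ 1  2  3  0 ]
  [ 0  0  0  1 ]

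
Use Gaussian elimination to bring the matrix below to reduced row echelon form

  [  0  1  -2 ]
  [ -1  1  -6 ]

R1 <=> R2
  [ -1  1  -6 ]
  [  0  1  -2 ]
R1 := -1·R1
  [ 1  -1   6 ]
  [ 0   1  -2 ]
R1 := R1 + R2
  [ 1  0   4 ]
  [ 0  1  -2 ]

[[1, 0, 4], [0, 1, -2]]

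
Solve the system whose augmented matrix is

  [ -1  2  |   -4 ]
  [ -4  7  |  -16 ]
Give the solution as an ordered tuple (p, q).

(4, 0)

Multiply R1 by -1.
  [  1  -2  |    4 ]
  [ -4   7  |  -16 ]
Add 4 times R1 to R2.
  [ 1  -2  |  4 ]
  [ 0  -1  |  0 ]
Multiply R2 by -1.
  [ 1  -2  |  4 ]
  [ 0   1  |  0 ]
Add 2 times R2 to R1.
  [ 1  0  |  4 ]
  [ 0  1  |  0 ]
Reading off the last column: p = 4, q = 0.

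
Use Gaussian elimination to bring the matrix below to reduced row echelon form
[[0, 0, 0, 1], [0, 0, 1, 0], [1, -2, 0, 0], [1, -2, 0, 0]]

R1 <=> R3
R4 → R4 − R1

[[1, -2, 0, 0], [0, 0, 1, 0], [0, 0, 0, 1], [0, 0, 0, 0]]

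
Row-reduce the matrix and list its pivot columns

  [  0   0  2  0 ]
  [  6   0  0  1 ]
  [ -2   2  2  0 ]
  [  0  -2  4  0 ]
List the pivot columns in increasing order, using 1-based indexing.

1, 2, 3, 4

R1 <-> R2
  [  6   0  0  1 ]
  [  0   0  2  0 ]
  [ -2   2  2  0 ]
  [  0  -2  4  0 ]
R1 → 1/6·R1
  [  1   0  0  1/6 ]
  [  0   0  2    0 ]
  [ -2   2  2    0 ]
  [  0  -2  4    0 ]
R3 → R3 + 2·R1
  [ 1   0  0  1/6 ]
  [ 0   0  2    0 ]
  [ 0   2  2  1/3 ]
  [ 0  -2  4    0 ]
R2 <-> R3
  [ 1   0  0  1/6 ]
  [ 0   2  2  1/3 ]
  [ 0   0  2    0 ]
  [ 0  -2  4    0 ]
R2 → 1/2·R2
  [ 1   0  0  1/6 ]
  [ 0   1  1  1/6 ]
  [ 0   0  2    0 ]
  [ 0  -2  4    0 ]
R4 → R4 + 2·R2
  [ 1  0  0  1/6 ]
  [ 0  1  1  1/6 ]
  [ 0  0  2    0 ]
  [ 0  0  6  1/3 ]
R3 → 1/2·R3
  [ 1  0  0  1/6 ]
  [ 0  1  1  1/6 ]
  [ 0  0  1    0 ]
  [ 0  0  6  1/3 ]
R4 → R4 − 6·R3
  [ 1  0  0  1/6 ]
  [ 0  1  1  1/6 ]
  [ 0  0  1    0 ]
  [ 0  0  0  1/3 ]
R4 → 3·R4
  [ 1  0  0  1/6 ]
  [ 0  1  1  1/6 ]
  [ 0  0  1    0 ]
  [ 0  0  0    1 ]
R2 → R2 − 1/6·R4
  [ 1  0  0  1/6 ]
  [ 0  1  1    0 ]
  [ 0  0  1    0 ]
  [ 0  0  0    1 ]
R1 → R1 − 1/6·R4
  [ 1  0  0  0 ]
  [ 0  1  1  0 ]
  [ 0  0  1  0 ]
  [ 0  0  0  1 ]
R2 → R2 − R3
  [ 1  0  0  0 ]
  [ 0  1  0  0 ]
  [ 0  0  1  0 ]
  [ 0  0  0  1 ]
Pivot columns are the columns containing a leading 1.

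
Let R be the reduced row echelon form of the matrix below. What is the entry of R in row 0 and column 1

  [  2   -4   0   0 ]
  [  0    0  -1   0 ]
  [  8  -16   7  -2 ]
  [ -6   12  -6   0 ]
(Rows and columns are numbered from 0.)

-2

R1 := 1/2·R1
  [  1   -2   0   0 ]
  [  0    0  -1   0 ]
  [  8  -16   7  -2 ]
  [ -6   12  -6   0 ]
R3 := R3 − 8·R1
  [  1  -2   0   0 ]
  [  0   0  -1   0 ]
  [  0   0   7  -2 ]
  [ -6  12  -6   0 ]
R4 := R4 + 6·R1
  [ 1  -2   0   0 ]
  [ 0   0  -1   0 ]
  [ 0   0   7  -2 ]
  [ 0   0  -6   0 ]
R2 := -1·R2
  [ 1  -2   0   0 ]
  [ 0   0   1   0 ]
  [ 0   0   7  -2 ]
  [ 0   0  -6   0 ]
R3 := R3 − 7·R2
  [ 1  -2   0   0 ]
  [ 0   0   1   0 ]
  [ 0   0   0  -2 ]
  [ 0   0  -6   0 ]
R4 := R4 + 6·R2
  [ 1  -2  0   0 ]
  [ 0   0  1   0 ]
  [ 0   0  0  -2 ]
  [ 0   0  0   0 ]
R3 := -1/2·R3
  [ 1  -2  0  0 ]
  [ 0   0  1  0 ]
  [ 0   0  0  1 ]
  [ 0   0  0  0 ]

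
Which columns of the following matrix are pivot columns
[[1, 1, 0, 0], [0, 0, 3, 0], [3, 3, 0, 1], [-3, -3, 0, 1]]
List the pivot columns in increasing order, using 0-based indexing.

Subtract 3 times R1 from R3.
  [  1   1  0  0 ]
  [  0   0  3  0 ]
  [  0   0  0  1 ]
  [ -3  -3  0  1 ]
Add 3 times R1 to R4.
  [ 1  1  0  0 ]
  [ 0  0  3  0 ]
  [ 0  0  0  1 ]
  [ 0  0  0  1 ]
Multiply R2 by 1/3.
  [ 1  1  0  0 ]
  [ 0  0  1  0 ]
  [ 0  0  0  1 ]
  [ 0  0  0  1 ]
Subtract R3 from R4.
  [ 1  1  0  0 ]
  [ 0  0  1  0 ]
  [ 0  0  0  1 ]
  [ 0  0  0  0 ]
Pivot columns are the columns containing a leading 1.

0, 2, 3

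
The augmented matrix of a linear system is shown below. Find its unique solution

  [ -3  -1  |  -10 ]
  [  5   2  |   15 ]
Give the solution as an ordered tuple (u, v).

(5, -5)

ρ1 := -1/3·ρ1
  [ 1  1/3  |  10/3 ]
  [ 5    2  |    15 ]
ρ2 := ρ2 − 5·ρ1
  [ 1  1/3  |  10/3 ]
  [ 0  1/3  |  -5/3 ]
ρ2 := 3·ρ2
  [ 1  1/3  |  10/3 ]
  [ 0    1  |    -5 ]
ρ1 := ρ1 − 1/3·ρ2
  [ 1  0  |   5 ]
  [ 0  1  |  -5 ]
Reading off the last column: u = 5, v = -5.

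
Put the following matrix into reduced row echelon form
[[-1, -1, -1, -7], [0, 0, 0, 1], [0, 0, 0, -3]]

Multiply R1 by -1.
  [ 1  1  1   7 ]
  [ 0  0  0   1 ]
  [ 0  0  0  -3 ]
Add 3 times R2 to R3.
  [ 1  1  1  7 ]
  [ 0  0  0  1 ]
  [ 0  0  0  0 ]
Subtract 7 times R2 from R1.
  [ 1  1  1  0 ]
  [ 0  0  0  1 ]
  [ 0  0  0  0 ]

[[1, 1, 1, 0], [0, 0, 0, 1], [0, 0, 0, 0]]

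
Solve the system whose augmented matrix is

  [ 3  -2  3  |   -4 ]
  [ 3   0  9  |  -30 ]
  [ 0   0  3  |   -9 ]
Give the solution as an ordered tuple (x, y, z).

Multiply R1 by 1/3.
  [ 1  -2/3  1  |  -4/3 ]
  [ 3     0  9  |   -30 ]
  [ 0     0  3  |    -9 ]
Subtract 3 times R1 from R2.
  [ 1  -2/3  1  |  -4/3 ]
  [ 0     2  6  |   -26 ]
  [ 0     0  3  |    -9 ]
Multiply R2 by 1/2.
  [ 1  -2/3  1  |  -4/3 ]
  [ 0     1  3  |   -13 ]
  [ 0     0  3  |    -9 ]
Multiply R3 by 1/3.
  [ 1  -2/3  1  |  -4/3 ]
  [ 0     1  3  |   -13 ]
  [ 0     0  1  |    -3 ]
Subtract 3 times R3 from R2.
  [ 1  -2/3  1  |  -4/3 ]
  [ 0     1  0  |    -4 ]
  [ 0     0  1  |    -3 ]
Subtract R3 from R1.
  [ 1  -2/3  0  |  5/3 ]
  [ 0     1  0  |   -4 ]
  [ 0     0  1  |   -3 ]
Add 2/3 times R2 to R1.
  [ 1  0  0  |  -1 ]
  [ 0  1  0  |  -4 ]
  [ 0  0  1  |  -3 ]
Reading off the last column: x = -1, y = -4, z = -3.

(-1, -4, -3)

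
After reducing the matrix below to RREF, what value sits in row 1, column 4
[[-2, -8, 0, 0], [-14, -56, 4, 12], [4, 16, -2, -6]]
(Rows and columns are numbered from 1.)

0

R1 ← -1/2·R1
R2 ← R2 + 14·R1
R3 ← R3 − 4·R1
R2 ← 1/4·R2
R3 ← R3 + 2·R2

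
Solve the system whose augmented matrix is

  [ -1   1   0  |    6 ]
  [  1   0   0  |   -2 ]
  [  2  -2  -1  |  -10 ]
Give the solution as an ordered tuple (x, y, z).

(-2, 4, -2)

r1 → -1·r1
  [ 1  -1   0  |   -6 ]
  [ 1   0   0  |   -2 ]
  [ 2  -2  -1  |  -10 ]
r2 → r2 − r1
  [ 1  -1   0  |   -6 ]
  [ 0   1   0  |    4 ]
  [ 2  -2  -1  |  -10 ]
r3 → r3 − 2·r1
  [ 1  -1   0  |  -6 ]
  [ 0   1   0  |   4 ]
  [ 0   0  -1  |   2 ]
r3 → -1·r3
  [ 1  -1  0  |  -6 ]
  [ 0   1  0  |   4 ]
  [ 0   0  1  |  -2 ]
r1 → r1 + r2
  [ 1  0  0  |  -2 ]
  [ 0  1  0  |   4 ]
  [ 0  0  1  |  -2 ]
Reading off the last column: x = -2, y = 4, z = -2.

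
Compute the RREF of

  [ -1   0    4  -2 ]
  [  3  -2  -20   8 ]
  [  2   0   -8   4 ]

[[1, 0, -4, 2], [0, 1, 4, -1], [0, 0, 0, 0]]

r1 := -1·r1
r2 := r2 − 3·r1
r3 := r3 − 2·r1
r2 := -1/2·r2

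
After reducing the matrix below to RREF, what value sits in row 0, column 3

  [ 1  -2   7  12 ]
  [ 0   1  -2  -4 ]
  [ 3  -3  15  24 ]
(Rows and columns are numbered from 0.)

4

ρ3 -> ρ3 − 3·ρ1
  [ 1  -2   7   12 ]
  [ 0   1  -2   -4 ]
  [ 0   3  -6  -12 ]
ρ3 -> ρ3 − 3·ρ2
  [ 1  -2   7  12 ]
  [ 0   1  -2  -4 ]
  [ 0   0   0   0 ]
ρ1 -> ρ1 + 2·ρ2
  [ 1  0   3   4 ]
  [ 0  1  -2  -4 ]
  [ 0  0   0   0 ]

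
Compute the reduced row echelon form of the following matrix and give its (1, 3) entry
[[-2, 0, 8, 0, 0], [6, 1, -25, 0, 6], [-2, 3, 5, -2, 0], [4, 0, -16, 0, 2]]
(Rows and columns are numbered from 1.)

-4

ρ1 -> -1/2·ρ1
  [  1  0   -4   0  0 ]
  [  6  1  -25   0  6 ]
  [ -2  3    5  -2  0 ]
  [  4  0  -16   0  2 ]
ρ2 -> ρ2 − 6·ρ1
  [  1  0   -4   0  0 ]
  [  0  1   -1   0  6 ]
  [ -2  3    5  -2  0 ]
  [  4  0  -16   0  2 ]
ρ3 -> ρ3 + 2·ρ1
  [ 1  0   -4   0  0 ]
  [ 0  1   -1   0  6 ]
  [ 0  3   -3  -2  0 ]
  [ 4  0  -16   0  2 ]
ρ4 -> ρ4 − 4·ρ1
  [ 1  0  -4   0  0 ]
  [ 0  1  -1   0  6 ]
  [ 0  3  -3  -2  0 ]
  [ 0  0   0   0  2 ]
ρ3 -> ρ3 − 3·ρ2
  [ 1  0  -4   0    0 ]
  [ 0  1  -1   0    6 ]
  [ 0  0   0  -2  -18 ]
  [ 0  0   0   0    2 ]
ρ3 -> -1/2·ρ3
  [ 1  0  -4  0  0 ]
  [ 0  1  -1  0  6 ]
  [ 0  0   0  1  9 ]
  [ 0  0   0  0  2 ]
ρ4 -> 1/2·ρ4
  [ 1  0  -4  0  0 ]
  [ 0  1  -1  0  6 ]
  [ 0  0   0  1  9 ]
  [ 0  0   0  0  1 ]
ρ3 -> ρ3 − 9·ρ4
  [ 1  0  -4  0  0 ]
  [ 0  1  -1  0  6 ]
  [ 0  0   0  1  0 ]
  [ 0  0   0  0  1 ]
ρ2 -> ρ2 − 6·ρ4
  [ 1  0  -4  0  0 ]
  [ 0  1  -1  0  0 ]
  [ 0  0   0  1  0 ]
  [ 0  0   0  0  1 ]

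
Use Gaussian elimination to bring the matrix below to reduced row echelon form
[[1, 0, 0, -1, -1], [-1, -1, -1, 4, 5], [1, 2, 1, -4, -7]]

[[1, 0, 0, -1, -1], [0, 1, 0, 0, -2], [0, 0, 1, -3, -2]]

ρ2 -> ρ2 + ρ1
  [ 1   0   0  -1  -1 ]
  [ 0  -1  -1   3   4 ]
  [ 1   2   1  -4  -7 ]
ρ3 -> ρ3 − ρ1
  [ 1   0   0  -1  -1 ]
  [ 0  -1  -1   3   4 ]
  [ 0   2   1  -3  -6 ]
ρ2 -> -1·ρ2
  [ 1  0  0  -1  -1 ]
  [ 0  1  1  -3  -4 ]
  [ 0  2  1  -3  -6 ]
ρ3 -> ρ3 − 2·ρ2
  [ 1  0   0  -1  -1 ]
  [ 0  1   1  -3  -4 ]
  [ 0  0  -1   3   2 ]
ρ3 -> -1·ρ3
  [ 1  0  0  -1  -1 ]
  [ 0  1  1  -3  -4 ]
  [ 0  0  1  -3  -2 ]
ρ2 -> ρ2 − ρ3
  [ 1  0  0  -1  -1 ]
  [ 0  1  0   0  -2 ]
  [ 0  0  1  -3  -2 ]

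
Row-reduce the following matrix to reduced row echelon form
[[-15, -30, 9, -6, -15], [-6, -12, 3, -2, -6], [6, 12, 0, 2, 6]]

R1 ← -1/15·R1
R2 ← R2 + 6·R1
R3 ← R3 − 6·R1
R2 ← -5/3·R2
R3 ← R3 − 18/5·R2
R3 ← 1/2·R3
R2 ← R2 + 2/3·R3
R1 ← R1 − 2/5·R3
R1 ← R1 + 3/5·R2

[[1, 2, 0, 0, 1], [0, 0, 1, 0, 0], [0, 0, 0, 1, 0]]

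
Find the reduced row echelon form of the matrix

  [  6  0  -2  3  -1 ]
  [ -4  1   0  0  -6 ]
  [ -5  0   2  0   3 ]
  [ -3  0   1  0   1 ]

[[1, 0, 0, 0, 1], [0, 1, 0, 0, -2], [0, 0, 1, 0, 4], [0, 0, 0, 1, 1/3]]

r1 := 1/6·r1
  [  1  0  -1/3  1/2  -1/6 ]
  [ -4  1     0    0    -6 ]
  [ -5  0     2    0     3 ]
  [ -3  0     1    0     1 ]
r2 := r2 + 4·r1
  [  1  0  -1/3  1/2   -1/6 ]
  [  0  1  -4/3    2  -20/3 ]
  [ -5  0     2    0      3 ]
  [ -3  0     1    0      1 ]
r3 := r3 + 5·r1
  [  1  0  -1/3  1/2   -1/6 ]
  [  0  1  -4/3    2  -20/3 ]
  [  0  0   1/3  5/2   13/6 ]
  [ -3  0     1    0      1 ]
r4 := r4 + 3·r1
  [ 1  0  -1/3  1/2   -1/6 ]
  [ 0  1  -4/3    2  -20/3 ]
  [ 0  0   1/3  5/2   13/6 ]
  [ 0  0     0  3/2    1/2 ]
r3 := 3·r3
  [ 1  0  -1/3   1/2   -1/6 ]
  [ 0  1  -4/3     2  -20/3 ]
  [ 0  0     1  15/2   13/2 ]
  [ 0  0     0   3/2    1/2 ]
r4 := 2/3·r4
  [ 1  0  -1/3   1/2   -1/6 ]
  [ 0  1  -4/3     2  -20/3 ]
  [ 0  0     1  15/2   13/2 ]
  [ 0  0     0     1    1/3 ]
r3 := r3 − 15/2·r4
  [ 1  0  -1/3  1/2   -1/6 ]
  [ 0  1  -4/3    2  -20/3 ]
  [ 0  0     1    0      4 ]
  [ 0  0     0    1    1/3 ]
r2 := r2 − 2·r4
  [ 1  0  -1/3  1/2   -1/6 ]
  [ 0  1  -4/3    0  -22/3 ]
  [ 0  0     1    0      4 ]
  [ 0  0     0    1    1/3 ]
r1 := r1 − 1/2·r4
  [ 1  0  -1/3  0   -1/3 ]
  [ 0  1  -4/3  0  -22/3 ]
  [ 0  0     1  0      4 ]
  [ 0  0     0  1    1/3 ]
r2 := r2 + 4/3·r3
  [ 1  0  -1/3  0  -1/3 ]
  [ 0  1     0  0    -2 ]
  [ 0  0     1  0     4 ]
  [ 0  0     0  1   1/3 ]
r1 := r1 + 1/3·r3
  [ 1  0  0  0    1 ]
  [ 0  1  0  0   -2 ]
  [ 0  0  1  0    4 ]
  [ 0  0  0  1  1/3 ]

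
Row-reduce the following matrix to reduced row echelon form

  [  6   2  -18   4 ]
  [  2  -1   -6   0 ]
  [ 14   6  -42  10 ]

[[1, 0, -3, 0], [0, 1, 0, 0], [0, 0, 0, 1]]

ρ1 ← 1/6·ρ1
ρ2 ← ρ2 − 2·ρ1
ρ3 ← ρ3 − 14·ρ1
ρ2 ← -3/5·ρ2
ρ3 ← ρ3 − 4/3·ρ2
ρ3 ← -5/2·ρ3
ρ2 ← ρ2 − 4/5·ρ3
ρ1 ← ρ1 − 2/3·ρ3
ρ1 ← ρ1 − 1/3·ρ2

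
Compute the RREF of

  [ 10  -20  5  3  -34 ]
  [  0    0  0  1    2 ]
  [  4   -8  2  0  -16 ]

ρ1 ← 1/10·ρ1
  [ 1  -2  1/2  3/10  -17/5 ]
  [ 0   0    0     1      2 ]
  [ 4  -8    2     0    -16 ]
ρ3 ← ρ3 − 4·ρ1
  [ 1  -2  1/2  3/10  -17/5 ]
  [ 0   0    0     1      2 ]
  [ 0   0    0  -6/5  -12/5 ]
ρ3 ← ρ3 + 6/5·ρ2
  [ 1  -2  1/2  3/10  -17/5 ]
  [ 0   0    0     1      2 ]
  [ 0   0    0     0      0 ]
ρ1 ← ρ1 − 3/10·ρ2
  [ 1  -2  1/2  0  -4 ]
  [ 0   0    0  1   2 ]
  [ 0   0    0  0   0 ]

[[1, -2, 1/2, 0, -4], [0, 0, 0, 1, 2], [0, 0, 0, 0, 0]]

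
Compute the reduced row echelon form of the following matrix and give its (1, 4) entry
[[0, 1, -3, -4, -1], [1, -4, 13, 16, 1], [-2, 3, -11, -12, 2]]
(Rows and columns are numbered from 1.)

r1 <-> r2
  [  1  -4   13   16   1 ]
  [  0   1   -3   -4  -1 ]
  [ -2   3  -11  -12   2 ]
r3 ← r3 + 2·r1
  [ 1  -4  13  16   1 ]
  [ 0   1  -3  -4  -1 ]
  [ 0  -5  15  20   4 ]
r3 ← r3 + 5·r2
  [ 1  -4  13  16   1 ]
  [ 0   1  -3  -4  -1 ]
  [ 0   0   0   0  -1 ]
r3 ← -1·r3
  [ 1  -4  13  16   1 ]
  [ 0   1  -3  -4  -1 ]
  [ 0   0   0   0   1 ]
r2 ← r2 + r3
  [ 1  -4  13  16  1 ]
  [ 0   1  -3  -4  0 ]
  [ 0   0   0   0  1 ]
r1 ← r1 − r3
  [ 1  -4  13  16  0 ]
  [ 0   1  -3  -4  0 ]
  [ 0   0   0   0  1 ]
r1 ← r1 + 4·r2
  [ 1  0   1   0  0 ]
  [ 0  1  -3  -4  0 ]
  [ 0  0   0   0  1 ]

0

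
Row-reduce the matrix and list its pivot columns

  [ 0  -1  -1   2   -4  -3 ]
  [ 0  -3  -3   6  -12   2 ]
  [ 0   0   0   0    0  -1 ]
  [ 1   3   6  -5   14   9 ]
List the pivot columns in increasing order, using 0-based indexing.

R1 ↔ R4
R2 ← -1/3·R2
R4 ← R4 + R2
R3 ← -1·R3
R4 ← R4 + 11/3·R3
R2 ← R2 + 2/3·R3
R1 ← R1 − 9·R3
R1 ← R1 − 3·R2
Pivot columns are the columns containing a leading 1.

0, 1, 5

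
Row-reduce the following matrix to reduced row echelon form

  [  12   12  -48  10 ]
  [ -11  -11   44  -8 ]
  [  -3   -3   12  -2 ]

R1 -> 1/12·R1
R2 -> R2 + 11·R1
R3 -> R3 + 3·R1
R2 -> 6/7·R2
R3 -> R3 − 1/2·R2
R1 -> R1 − 5/6·R2

[[1, 1, -4, 0], [0, 0, 0, 1], [0, 0, 0, 0]]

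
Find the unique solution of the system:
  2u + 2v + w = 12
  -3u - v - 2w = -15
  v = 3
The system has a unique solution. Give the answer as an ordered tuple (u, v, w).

(0, 3, 6)

Form the augmented matrix and row-reduce:
  [  2   2   1  |   12 ]
  [ -3  -1  -2  |  -15 ]
  [  0   1   0  |    3 ]
ρ1 ← 1/2·ρ1
  [  1   1  1/2  |    6 ]
  [ -3  -1   -2  |  -15 ]
  [  0   1    0  |    3 ]
ρ2 ← ρ2 + 3·ρ1
  [ 1  1   1/2  |  6 ]
  [ 0  2  -1/2  |  3 ]
  [ 0  1     0  |  3 ]
ρ2 ← 1/2·ρ2
  [ 1  1   1/2  |    6 ]
  [ 0  1  -1/4  |  3/2 ]
  [ 0  1     0  |    3 ]
ρ3 ← ρ3 − ρ2
  [ 1  1   1/2  |    6 ]
  [ 0  1  -1/4  |  3/2 ]
  [ 0  0   1/4  |  3/2 ]
ρ3 ← 4·ρ3
  [ 1  1   1/2  |    6 ]
  [ 0  1  -1/4  |  3/2 ]
  [ 0  0     1  |    6 ]
ρ2 ← ρ2 + 1/4·ρ3
  [ 1  1  1/2  |  6 ]
  [ 0  1    0  |  3 ]
  [ 0  0    1  |  6 ]
ρ1 ← ρ1 − 1/2·ρ3
  [ 1  1  0  |  3 ]
  [ 0  1  0  |  3 ]
  [ 0  0  1  |  6 ]
ρ1 ← ρ1 − ρ2
  [ 1  0  0  |  0 ]
  [ 0  1  0  |  3 ]
  [ 0  0  1  |  6 ]
Reading off the last column: u = 0, v = 3, w = 6.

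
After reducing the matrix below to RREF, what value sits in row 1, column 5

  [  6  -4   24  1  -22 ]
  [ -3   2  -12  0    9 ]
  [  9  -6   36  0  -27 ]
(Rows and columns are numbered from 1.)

-3

Multiply R1 by 1/6.
  [  1  -2/3    4  1/6  -11/3 ]
  [ -3     2  -12    0      9 ]
  [  9    -6   36    0    -27 ]
Add 3 times R1 to R2.
  [ 1  -2/3   4  1/6  -11/3 ]
  [ 0     0   0  1/2     -2 ]
  [ 9    -6  36    0    -27 ]
Subtract 9 times R1 from R3.
  [ 1  -2/3  4   1/6  -11/3 ]
  [ 0     0  0   1/2     -2 ]
  [ 0     0  0  -3/2      6 ]
Multiply R2 by 2.
  [ 1  -2/3  4   1/6  -11/3 ]
  [ 0     0  0     1     -4 ]
  [ 0     0  0  -3/2      6 ]
Add 3/2 times R2 to R3.
  [ 1  -2/3  4  1/6  -11/3 ]
  [ 0     0  0    1     -4 ]
  [ 0     0  0    0      0 ]
Subtract 1/6 times R2 from R1.
  [ 1  -2/3  4  0  -3 ]
  [ 0     0  0  1  -4 ]
  [ 0     0  0  0   0 ]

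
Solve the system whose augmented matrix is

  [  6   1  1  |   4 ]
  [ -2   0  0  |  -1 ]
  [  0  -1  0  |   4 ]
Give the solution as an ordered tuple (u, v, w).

(1/2, -4, 5)

R1 := 1/6·R1
  [  1  1/6  1/6  |  2/3 ]
  [ -2    0    0  |   -1 ]
  [  0   -1    0  |    4 ]
R2 := R2 + 2·R1
  [ 1  1/6  1/6  |  2/3 ]
  [ 0  1/3  1/3  |  1/3 ]
  [ 0   -1    0  |    4 ]
R2 := 3·R2
  [ 1  1/6  1/6  |  2/3 ]
  [ 0    1    1  |    1 ]
  [ 0   -1    0  |    4 ]
R3 := R3 + R2
  [ 1  1/6  1/6  |  2/3 ]
  [ 0    1    1  |    1 ]
  [ 0    0    1  |    5 ]
R2 := R2 − R3
  [ 1  1/6  1/6  |  2/3 ]
  [ 0    1    0  |   -4 ]
  [ 0    0    1  |    5 ]
R1 := R1 − 1/6·R3
  [ 1  1/6  0  |  -1/6 ]
  [ 0    1  0  |    -4 ]
  [ 0    0  1  |     5 ]
R1 := R1 − 1/6·R2
  [ 1  0  0  |  1/2 ]
  [ 0  1  0  |   -4 ]
  [ 0  0  1  |    5 ]
Reading off the last column: u = 1/2, v = -4, w = 5.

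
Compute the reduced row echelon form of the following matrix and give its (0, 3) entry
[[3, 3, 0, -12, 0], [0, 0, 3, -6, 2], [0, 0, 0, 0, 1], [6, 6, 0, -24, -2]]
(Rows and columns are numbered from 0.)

R1 ← 1/3·R1
  [ 1  1  0   -4   0 ]
  [ 0  0  3   -6   2 ]
  [ 0  0  0    0   1 ]
  [ 6  6  0  -24  -2 ]
R4 ← R4 − 6·R1
  [ 1  1  0  -4   0 ]
  [ 0  0  3  -6   2 ]
  [ 0  0  0   0   1 ]
  [ 0  0  0   0  -2 ]
R2 ← 1/3·R2
  [ 1  1  0  -4    0 ]
  [ 0  0  1  -2  2/3 ]
  [ 0  0  0   0    1 ]
  [ 0  0  0   0   -2 ]
R4 ← R4 + 2·R3
  [ 1  1  0  -4    0 ]
  [ 0  0  1  -2  2/3 ]
  [ 0  0  0   0    1 ]
  [ 0  0  0   0    0 ]
R2 ← R2 − 2/3·R3
  [ 1  1  0  -4  0 ]
  [ 0  0  1  -2  0 ]
  [ 0  0  0   0  1 ]
  [ 0  0  0   0  0 ]

-4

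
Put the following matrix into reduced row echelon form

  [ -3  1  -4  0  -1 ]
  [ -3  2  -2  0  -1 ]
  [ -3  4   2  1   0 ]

[[1, 0, 2, 0, 1/3], [0, 1, 2, 0, 0], [0, 0, 0, 1, 1]]

r1 -> -1/3·r1
  [  1  -1/3  4/3  0  1/3 ]
  [ -3     2   -2  0   -1 ]
  [ -3     4    2  1    0 ]
r2 -> r2 + 3·r1
  [  1  -1/3  4/3  0  1/3 ]
  [  0     1    2  0    0 ]
  [ -3     4    2  1    0 ]
r3 -> r3 + 3·r1
  [ 1  -1/3  4/3  0  1/3 ]
  [ 0     1    2  0    0 ]
  [ 0     3    6  1    1 ]
r3 -> r3 − 3·r2
  [ 1  -1/3  4/3  0  1/3 ]
  [ 0     1    2  0    0 ]
  [ 0     0    0  1    1 ]
r1 -> r1 + 1/3·r2
  [ 1  0  2  0  1/3 ]
  [ 0  1  2  0    0 ]
  [ 0  0  0  1    1 ]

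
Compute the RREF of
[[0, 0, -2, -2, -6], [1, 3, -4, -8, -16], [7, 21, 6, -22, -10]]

[[1, 3, 0, -4, -4], [0, 0, 1, 1, 3], [0, 0, 0, 0, 0]]

ρ1 <=> ρ2
  [ 1   3  -4   -8  -16 ]
  [ 0   0  -2   -2   -6 ]
  [ 7  21   6  -22  -10 ]
ρ3 := ρ3 − 7·ρ1
  [ 1  3  -4  -8  -16 ]
  [ 0  0  -2  -2   -6 ]
  [ 0  0  34  34  102 ]
ρ2 := -1/2·ρ2
  [ 1  3  -4  -8  -16 ]
  [ 0  0   1   1    3 ]
  [ 0  0  34  34  102 ]
ρ3 := ρ3 − 34·ρ2
  [ 1  3  -4  -8  -16 ]
  [ 0  0   1   1    3 ]
  [ 0  0   0   0    0 ]
ρ1 := ρ1 + 4·ρ2
  [ 1  3  0  -4  -4 ]
  [ 0  0  1   1   3 ]
  [ 0  0  0   0   0 ]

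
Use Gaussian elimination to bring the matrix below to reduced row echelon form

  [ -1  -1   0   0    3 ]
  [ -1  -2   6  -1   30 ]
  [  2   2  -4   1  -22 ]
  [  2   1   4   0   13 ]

[[1, 0, 0, 0, 0], [0, 1, 0, 0, -3], [0, 0, 1, 0, 4], [0, 0, 0, 1, 0]]

Multiply ρ1 by -1.
  [  1   1   0   0   -3 ]
  [ -1  -2   6  -1   30 ]
  [  2   2  -4   1  -22 ]
  [  2   1   4   0   13 ]
Add ρ1 to ρ2.
  [ 1   1   0   0   -3 ]
  [ 0  -1   6  -1   27 ]
  [ 2   2  -4   1  -22 ]
  [ 2   1   4   0   13 ]
Subtract 2 times ρ1 from ρ3.
  [ 1   1   0   0   -3 ]
  [ 0  -1   6  -1   27 ]
  [ 0   0  -4   1  -16 ]
  [ 2   1   4   0   13 ]
Subtract 2 times ρ1 from ρ4.
  [ 1   1   0   0   -3 ]
  [ 0  -1   6  -1   27 ]
  [ 0   0  -4   1  -16 ]
  [ 0  -1   4   0   19 ]
Multiply ρ2 by -1.
  [ 1   1   0  0   -3 ]
  [ 0   1  -6  1  -27 ]
  [ 0   0  -4  1  -16 ]
  [ 0  -1   4  0   19 ]
Add ρ2 to ρ4.
  [ 1  1   0  0   -3 ]
  [ 0  1  -6  1  -27 ]
  [ 0  0  -4  1  -16 ]
  [ 0  0  -2  1   -8 ]
Multiply ρ3 by -1/4.
  [ 1  1   0     0   -3 ]
  [ 0  1  -6     1  -27 ]
  [ 0  0   1  -1/4    4 ]
  [ 0  0  -2     1   -8 ]
Add 2 times ρ3 to ρ4.
  [ 1  1   0     0   -3 ]
  [ 0  1  -6     1  -27 ]
  [ 0  0   1  -1/4    4 ]
  [ 0  0   0   1/2    0 ]
Multiply ρ4 by 2.
  [ 1  1   0     0   -3 ]
  [ 0  1  -6     1  -27 ]
  [ 0  0   1  -1/4    4 ]
  [ 0  0   0     1    0 ]
Add 1/4 times ρ4 to ρ3.
  [ 1  1   0  0   -3 ]
  [ 0  1  -6  1  -27 ]
  [ 0  0   1  0    4 ]
  [ 0  0   0  1    0 ]
Subtract ρ4 from ρ2.
  [ 1  1   0  0   -3 ]
  [ 0  1  -6  0  -27 ]
  [ 0  0   1  0    4 ]
  [ 0  0   0  1    0 ]
Add 6 times ρ3 to ρ2.
  [ 1  1  0  0  -3 ]
  [ 0  1  0  0  -3 ]
  [ 0  0  1  0   4 ]
  [ 0  0  0  1   0 ]
Subtract ρ2 from ρ1.
  [ 1  0  0  0   0 ]
  [ 0  1  0  0  -3 ]
  [ 0  0  1  0   4 ]
  [ 0  0  0  1   0 ]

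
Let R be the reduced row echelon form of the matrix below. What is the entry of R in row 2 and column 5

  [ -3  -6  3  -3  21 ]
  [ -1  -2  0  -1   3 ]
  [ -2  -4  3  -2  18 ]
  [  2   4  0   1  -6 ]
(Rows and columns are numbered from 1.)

R1 -> -1/3·R1
  [  1   2  -1   1  -7 ]
  [ -1  -2   0  -1   3 ]
  [ -2  -4   3  -2  18 ]
  [  2   4   0   1  -6 ]
R2 -> R2 + R1
  [  1   2  -1   1  -7 ]
  [  0   0  -1   0  -4 ]
  [ -2  -4   3  -2  18 ]
  [  2   4   0   1  -6 ]
R3 -> R3 + 2·R1
  [ 1  2  -1  1  -7 ]
  [ 0  0  -1  0  -4 ]
  [ 0  0   1  0   4 ]
  [ 2  4   0  1  -6 ]
R4 -> R4 − 2·R1
  [ 1  2  -1   1  -7 ]
  [ 0  0  -1   0  -4 ]
  [ 0  0   1   0   4 ]
  [ 0  0   2  -1   8 ]
R2 -> -1·R2
  [ 1  2  -1   1  -7 ]
  [ 0  0   1   0   4 ]
  [ 0  0   1   0   4 ]
  [ 0  0   2  -1   8 ]
R3 -> R3 − R2
  [ 1  2  -1   1  -7 ]
  [ 0  0   1   0   4 ]
  [ 0  0   0   0   0 ]
  [ 0  0   2  -1   8 ]
R4 -> R4 − 2·R2
  [ 1  2  -1   1  -7 ]
  [ 0  0   1   0   4 ]
  [ 0  0   0   0   0 ]
  [ 0  0   0  -1   0 ]
R3 ↔ R4
  [ 1  2  -1   1  -7 ]
  [ 0  0   1   0   4 ]
  [ 0  0   0  -1   0 ]
  [ 0  0   0   0   0 ]
R3 -> -1·R3
  [ 1  2  -1  1  -7 ]
  [ 0  0   1  0   4 ]
  [ 0  0   0  1   0 ]
  [ 0  0   0  0   0 ]
R1 -> R1 − R3
  [ 1  2  -1  0  -7 ]
  [ 0  0   1  0   4 ]
  [ 0  0   0  1   0 ]
  [ 0  0   0  0   0 ]
R1 -> R1 + R2
  [ 1  2  0  0  -3 ]
  [ 0  0  1  0   4 ]
  [ 0  0  0  1   0 ]
  [ 0  0  0  0   0 ]

4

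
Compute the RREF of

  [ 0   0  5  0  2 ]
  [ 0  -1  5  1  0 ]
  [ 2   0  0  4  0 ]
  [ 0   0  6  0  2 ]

[[1, 0, 0, 2, 0], [0, 1, 0, -1, 0], [0, 0, 1, 0, 0], [0, 0, 0, 0, 1]]

ρ1 <=> ρ3
  [ 2   0  0  4  0 ]
  [ 0  -1  5  1  0 ]
  [ 0   0  5  0  2 ]
  [ 0   0  6  0  2 ]
ρ1 -> 1/2·ρ1
  [ 1   0  0  2  0 ]
  [ 0  -1  5  1  0 ]
  [ 0   0  5  0  2 ]
  [ 0   0  6  0  2 ]
ρ2 -> -1·ρ2
  [ 1  0   0   2  0 ]
  [ 0  1  -5  -1  0 ]
  [ 0  0   5   0  2 ]
  [ 0  0   6   0  2 ]
ρ3 -> 1/5·ρ3
  [ 1  0   0   2    0 ]
  [ 0  1  -5  -1    0 ]
  [ 0  0   1   0  2/5 ]
  [ 0  0   6   0    2 ]
ρ4 -> ρ4 − 6·ρ3
  [ 1  0   0   2     0 ]
  [ 0  1  -5  -1     0 ]
  [ 0  0   1   0   2/5 ]
  [ 0  0   0   0  -2/5 ]
ρ4 -> -5/2·ρ4
  [ 1  0   0   2    0 ]
  [ 0  1  -5  -1    0 ]
  [ 0  0   1   0  2/5 ]
  [ 0  0   0   0    1 ]
ρ3 -> ρ3 − 2/5·ρ4
  [ 1  0   0   2  0 ]
  [ 0  1  -5  -1  0 ]
  [ 0  0   1   0  0 ]
  [ 0  0   0   0  1 ]
ρ2 -> ρ2 + 5·ρ3
  [ 1  0  0   2  0 ]
  [ 0  1  0  -1  0 ]
  [ 0  0  1   0  0 ]
  [ 0  0  0   0  1 ]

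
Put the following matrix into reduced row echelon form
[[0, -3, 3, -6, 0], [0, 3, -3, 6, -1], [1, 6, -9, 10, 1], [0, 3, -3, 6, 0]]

R1 <=> R3
R2 -> 1/3·R2
R3 -> R3 + 3·R2
R4 -> R4 − 3·R2
R3 -> -1·R3
R4 -> R4 − R3
R2 -> R2 + 1/3·R3
R1 -> R1 − R3
R1 -> R1 − 6·R2

[[1, 0, -3, -2, 0], [0, 1, -1, 2, 0], [0, 0, 0, 0, 1], [0, 0, 0, 0, 0]]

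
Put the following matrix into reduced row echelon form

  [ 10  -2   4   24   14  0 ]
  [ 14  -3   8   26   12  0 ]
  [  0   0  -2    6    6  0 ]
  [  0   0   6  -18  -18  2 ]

[[1, 0, 0, 4, 3, 0], [0, 1, 0, 2, 2, 0], [0, 0, 1, -3, -3, 0], [0, 0, 0, 0, 0, 1]]

R1 -> 1/10·R1
R2 -> R2 − 14·R1
R2 -> -5·R2
R3 -> -1/2·R3
R4 -> R4 − 6·R3
R4 -> 1/2·R4
R2 -> R2 + 12·R3
R1 -> R1 − 2/5·R3
R1 -> R1 + 1/5·R2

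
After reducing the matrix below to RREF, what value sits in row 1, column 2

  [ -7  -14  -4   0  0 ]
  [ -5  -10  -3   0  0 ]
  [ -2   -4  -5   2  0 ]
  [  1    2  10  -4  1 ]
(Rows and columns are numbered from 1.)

Multiply R1 by -1/7.
Add 5 times R1 to R2.
Add 2 times R1 to R3.
Subtract R1 from R4.
Multiply R2 by -7.
Add 27/7 times R2 to R3.
Subtract 66/7 times R2 from R4.
Multiply R3 by 1/2.
Add 4 times R3 to R4.
Subtract 4/7 times R2 from R1.

2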